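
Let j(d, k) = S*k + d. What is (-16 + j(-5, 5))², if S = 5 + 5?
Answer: 841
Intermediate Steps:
S = 10
j(d, k) = d + 10*k (j(d, k) = 10*k + d = d + 10*k)
(-16 + j(-5, 5))² = (-16 + (-5 + 10*5))² = (-16 + (-5 + 50))² = (-16 + 45)² = 29² = 841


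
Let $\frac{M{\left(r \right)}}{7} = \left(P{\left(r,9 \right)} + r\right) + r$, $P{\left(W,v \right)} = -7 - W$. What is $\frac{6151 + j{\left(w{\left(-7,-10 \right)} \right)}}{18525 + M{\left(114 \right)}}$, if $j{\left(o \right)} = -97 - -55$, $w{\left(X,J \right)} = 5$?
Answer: $\frac{6109}{19274} \approx 0.31696$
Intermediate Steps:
$j{\left(o \right)} = -42$ ($j{\left(o \right)} = -97 + 55 = -42$)
$M{\left(r \right)} = -49 + 7 r$ ($M{\left(r \right)} = 7 \left(\left(\left(-7 - r\right) + r\right) + r\right) = 7 \left(-7 + r\right) = -49 + 7 r$)
$\frac{6151 + j{\left(w{\left(-7,-10 \right)} \right)}}{18525 + M{\left(114 \right)}} = \frac{6151 - 42}{18525 + \left(-49 + 7 \cdot 114\right)} = \frac{6109}{18525 + \left(-49 + 798\right)} = \frac{6109}{18525 + 749} = \frac{6109}{19274}$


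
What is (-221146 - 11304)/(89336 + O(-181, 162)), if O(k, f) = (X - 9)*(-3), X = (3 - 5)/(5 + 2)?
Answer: -1627150/625547 ≈ -2.6012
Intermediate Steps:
X = -2/7 ≈ -0.28571
O(k, f) = 195/7 (O(k, f) = (-2/7 - 9)*(-3) = -65/7*(-3) = 195/7)
(-221146 - 11304)/(89336 + O(-181, 162)) = (-221146 - 11304)/(89336 + 195/7) = -232450/625547/7 = -232450*7/625547 = -1627150/625547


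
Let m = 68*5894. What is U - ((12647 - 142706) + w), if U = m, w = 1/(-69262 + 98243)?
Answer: 15384592830/28981 ≈ 5.3085e+5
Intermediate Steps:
w = 1/28981 ≈ 3.4505e-5
m = 400792
U = 400792
U - ((12647 - 142706) + w) = 400792 - ((12647 - 142706) + 1/28981) = 400792 - (-130059 + 1/28981) = 400792 - 1*(-3769239878/28981) = 400792 + 3769239878/28981 = 15384592830/28981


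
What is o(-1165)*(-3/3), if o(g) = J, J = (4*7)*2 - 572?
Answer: 516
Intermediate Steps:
J = -516 (J = 28*2 - 572 = 56 - 572 = -516)
o(g) = -516
o(-1165)*(-3/3) = -(-1548)/3 = -516*(-1) = 516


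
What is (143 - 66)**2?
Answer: 5929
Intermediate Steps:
(143 - 66)**2 = 77**2 = 5929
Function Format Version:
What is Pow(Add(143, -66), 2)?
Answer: 5929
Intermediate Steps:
Pow(Add(143, -66), 2) = Pow(77, 2) = 5929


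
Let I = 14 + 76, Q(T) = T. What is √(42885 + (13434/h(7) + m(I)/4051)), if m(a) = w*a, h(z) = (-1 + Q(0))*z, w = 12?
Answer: √32941656852447/28357 ≈ 202.40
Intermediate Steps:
I = 90
h(z) = -z (h(z) = (-1 + 0)*z = -z)
m(a) = 12*a
√(42885 + (13434/h(7) + m(I)/4051)) = √(42885 + (13434/((-1*7)) + (12*90)/4051)) = √(42885 + (13434/(-7) + 1080*(1/4051))) = √(42885 + (13434*(-⅐) + 1080/4051)) = √(42885 + (-13434/7 + 1080/4051)) = √(42885 - 54413574/28357) = √(1161676371/28357) = √32941656852447/28357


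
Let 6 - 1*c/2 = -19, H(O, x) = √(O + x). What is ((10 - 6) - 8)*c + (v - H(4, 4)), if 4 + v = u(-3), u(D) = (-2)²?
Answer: -200 - 2*√2 ≈ -202.83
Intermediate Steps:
u(D) = 4
v = 0 (v = -4 + 4 = 0)
c = 50 (c = 12 - 2*(-19) = 12 + 38 = 50)
((10 - 6) - 8)*c + (v - H(4, 4)) = ((10 - 6) - 8)*50 + (0 - √(4 + 4)) = (4 - 8)*50 + (0 - √8) = -4*50 + (0 - 2*√2) = -200 + (0 - 2*√2) = -200 - 2*√2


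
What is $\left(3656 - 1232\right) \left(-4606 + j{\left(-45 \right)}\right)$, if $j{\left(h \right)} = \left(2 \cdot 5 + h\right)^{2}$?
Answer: $-8195544$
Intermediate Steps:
$j{\left(h \right)} = \left(10 + h\right)^{2}$
$\left(3656 - 1232\right) \left(-4606 + j{\left(-45 \right)}\right) = \left(3656 - 1232\right) \left(-4606 + \left(10 - 45\right)^{2}\right) = 2424 \left(-4606 + \left(-35\right)^{2}\right) = 2424 \left(-4606 + 1225\right) = 2424 \left(-3381\right) = -8195544$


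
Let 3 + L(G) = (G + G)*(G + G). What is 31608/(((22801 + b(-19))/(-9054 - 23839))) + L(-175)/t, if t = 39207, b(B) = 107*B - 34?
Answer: -2911447866115/58065567 ≈ -50141.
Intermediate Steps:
b(B) = -34 + 107*B
L(G) = -3 + 4*G**2 (L(G) = -3 + (G + G)*(G + G) = -3 + (2*G)*(2*G) = -3 + 4*G**2)
31608/(((22801 + b(-19))/(-9054 - 23839))) + L(-175)/t = 31608/(((22801 + (-34 + 107*(-19)))/(-9054 - 23839))) + (-3 + 4*(-175)**2)/39207 = 31608/(((22801 + (-34 - 2033))/(-32893))) + (-3 + 4*30625)*(1/39207) = 31608/(((22801 - 2067)*(-1/32893))) + (-3 + 122500)*(1/39207) = 31608/((20734*(-1/32893))) + 122497*(1/39207) = 31608/(-2962/4699) + 122497/39207 = 31608*(-4699/2962) + 122497/39207 = -74262996/1481 + 122497/39207 = -2911447866115/58065567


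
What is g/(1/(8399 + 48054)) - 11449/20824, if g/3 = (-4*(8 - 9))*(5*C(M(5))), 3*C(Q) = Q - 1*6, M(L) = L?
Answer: -23511556889/20824 ≈ -1.1291e+6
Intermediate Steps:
C(Q) = -2 + Q/3 (C(Q) = (Q - 1*6)/3 = (Q - 6)/3 = (-6 + Q)/3 = -2 + Q/3)
g = -20 (g = 3*((-4*(8 - 9))*(5*(-2 + (⅓)*5))) = 3*((-4*(-1))*(5*(-2 + 5/3))) = 3*(4*(5*(-⅓))) = 3*(4*(-5/3)) = 3*(-20/3) = -20)
g/(1/(8399 + 48054)) - 11449/20824 = -20/(1/(8399 + 48054)) - 11449/20824 = -20/(1/56453) - 11449*1/20824 = -20/1/56453 - 11449/20824 = -20*56453 - 11449/20824 = -1129060 - 11449/20824 = -23511556889/20824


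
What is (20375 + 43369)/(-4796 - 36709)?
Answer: -21248/13835 ≈ -1.5358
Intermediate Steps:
(20375 + 43369)/(-4796 - 36709) = 63744/(-41505) = 63744*(-1/41505) = -21248/13835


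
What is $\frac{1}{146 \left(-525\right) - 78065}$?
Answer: $- \frac{1}{154715} \approx -6.4635 \cdot 10^{-6}$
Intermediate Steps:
$\frac{1}{146 \left(-525\right) - 78065} = \frac{1}{-76650 - 78065} = \frac{1}{-154715} = - \frac{1}{154715}$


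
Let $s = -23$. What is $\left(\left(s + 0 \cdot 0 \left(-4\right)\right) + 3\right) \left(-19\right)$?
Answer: $380$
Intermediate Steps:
$\left(\left(s + 0 \cdot 0 \left(-4\right)\right) + 3\right) \left(-19\right) = \left(\left(-23 + 0 \cdot 0 \left(-4\right)\right) + 3\right) \left(-19\right) = \left(\left(-23 + 0 \left(-4\right)\right) + 3\right) \left(-19\right) = \left(\left(-23 + 0\right) + 3\right) \left(-19\right) = \left(-23 + 3\right) \left(-19\right) = \left(-20\right) \left(-19\right) = 380$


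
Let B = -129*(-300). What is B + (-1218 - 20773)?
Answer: 16709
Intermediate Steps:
B = 38700
B + (-1218 - 20773) = 38700 + (-1218 - 20773) = 38700 - 21991 = 16709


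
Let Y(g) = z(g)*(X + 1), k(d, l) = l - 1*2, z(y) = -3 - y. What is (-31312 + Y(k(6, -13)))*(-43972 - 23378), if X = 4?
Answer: 2104822200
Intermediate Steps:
k(d, l) = -2 + l (k(d, l) = l - 2 = -2 + l)
Y(g) = -15 - 5*g (Y(g) = (-3 - g)*(4 + 1) = (-3 - g)*5 = -15 - 5*g)
(-31312 + Y(k(6, -13)))*(-43972 - 23378) = (-31312 + (-15 - 5*(-2 - 13)))*(-43972 - 23378) = (-31312 + (-15 - 5*(-15)))*(-67350) = (-31312 + (-15 + 75))*(-67350) = (-31312 + 60)*(-67350) = -31252*(-67350) = 2104822200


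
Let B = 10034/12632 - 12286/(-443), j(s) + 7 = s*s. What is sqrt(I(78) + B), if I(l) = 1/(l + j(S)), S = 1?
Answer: sqrt(2011020051522062)/8393964 ≈ 5.3425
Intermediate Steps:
j(s) = -7 + s**2 (j(s) = -7 + s*s = -7 + s**2)
I(l) = 1/(-6 + l) (I(l) = 1/(l + (-7 + 1**2)) = 1/(l + (-7 + 1)) = 1/(l - 6) = 1/(-6 + l))
B = 79820907/2797988 (B = 10034*(1/12632) - 12286*(-1/443) = 5017/6316 + 12286/443 = 79820907/2797988 ≈ 28.528)
sqrt(I(78) + B) = sqrt(1/(-6 + 78) + 79820907/2797988) = sqrt(1/72 + 79820907/2797988) = sqrt(1437475823/50363784) = sqrt(2011020051522062)/8393964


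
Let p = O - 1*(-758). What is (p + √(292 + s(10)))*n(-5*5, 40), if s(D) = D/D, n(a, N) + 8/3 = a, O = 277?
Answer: -28635 - 83*√293/3 ≈ -29109.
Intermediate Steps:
n(a, N) = -8/3 + a
s(D) = 1
p = 1035 (p = 277 - 1*(-758) = 277 + 758 = 1035)
(p + √(292 + s(10)))*n(-5*5, 40) = (1035 + √(292 + 1))*(-8/3 - 5*5) = (1035 + √293)*(-8/3 - 25) = (1035 + √293)*(-83/3) = -28635 - 83*√293/3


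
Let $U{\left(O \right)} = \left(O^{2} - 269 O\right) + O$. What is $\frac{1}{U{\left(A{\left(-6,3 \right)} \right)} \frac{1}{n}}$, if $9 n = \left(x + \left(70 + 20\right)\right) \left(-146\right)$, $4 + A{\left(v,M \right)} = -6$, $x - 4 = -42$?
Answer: $- \frac{1898}{6255} \approx -0.30344$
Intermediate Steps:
$x = -38$ ($x = 4 - 42 = -38$)
$A{\left(v,M \right)} = -10$ ($A{\left(v,M \right)} = -4 - 6 = -10$)
$n = - \frac{7592}{9}$ ($n = \frac{\left(-38 + \left(70 + 20\right)\right) \left(-146\right)}{9} = \frac{\left(-38 + 90\right) \left(-146\right)}{9} = \frac{52 \left(-146\right)}{9} = \frac{1}{9} \left(-7592\right) = - \frac{7592}{9} \approx -843.56$)
$U{\left(O \right)} = O^{2} - 268 O$
$\frac{1}{U{\left(A{\left(-6,3 \right)} \right)} \frac{1}{n}} = \frac{1}{- 10 \left(-268 - 10\right) \frac{1}{- \frac{7592}{9}}} = \frac{1}{\left(-10\right) \left(-278\right) \left(- \frac{9}{7592}\right)} = \frac{1}{2780 \left(- \frac{9}{7592}\right)} = \frac{1}{- \frac{6255}{1898}} = - \frac{1898}{6255}$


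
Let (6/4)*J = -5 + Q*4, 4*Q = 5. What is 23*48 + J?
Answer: 1104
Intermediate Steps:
Q = 5/4 (Q = (1/4)*5 = 5/4 ≈ 1.2500)
J = 0 (J = 2*(-5 + (5/4)*4)/3 = 2*(-5 + 5)/3 = (2/3)*0 = 0)
23*48 + J = 23*48 + 0 = 1104 + 0 = 1104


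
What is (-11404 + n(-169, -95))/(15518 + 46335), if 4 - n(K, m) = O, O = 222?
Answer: -11622/61853 ≈ -0.18790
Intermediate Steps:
n(K, m) = -218 (n(K, m) = 4 - 1*222 = 4 - 222 = -218)
(-11404 + n(-169, -95))/(15518 + 46335) = (-11404 - 218)/(15518 + 46335) = -11622/61853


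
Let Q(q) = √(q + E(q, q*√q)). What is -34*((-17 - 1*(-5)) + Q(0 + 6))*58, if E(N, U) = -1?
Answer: 23664 - 1972*√5 ≈ 19254.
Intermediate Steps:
Q(q) = √(-1 + q) (Q(q) = √(q - 1) = √(-1 + q))
-34*((-17 - 1*(-5)) + Q(0 + 6))*58 = -34*((-17 - 1*(-5)) + √(-1 + (0 + 6)))*58 = -34*((-17 + 5) + √(-1 + 6))*58 = -34*(-12 + √5)*58 = (408 - 34*√5)*58 = 23664 - 1972*√5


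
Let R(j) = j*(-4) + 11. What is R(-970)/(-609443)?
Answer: -3891/609443 ≈ -0.0063845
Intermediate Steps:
R(j) = 11 - 4*j (R(j) = -4*j + 11 = 11 - 4*j)
R(-970)/(-609443) = (11 - 4*(-970))/(-609443) = (11 + 3880)*(-1/609443) = 3891*(-1/609443) = -3891/609443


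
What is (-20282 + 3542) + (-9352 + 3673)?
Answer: -22419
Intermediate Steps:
(-20282 + 3542) + (-9352 + 3673) = -16740 - 5679 = -22419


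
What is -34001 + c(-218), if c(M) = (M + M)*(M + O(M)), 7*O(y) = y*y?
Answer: -20293135/7 ≈ -2.8990e+6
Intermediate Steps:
O(y) = y**2/7 (O(y) = (y*y)/7 = y**2/7)
c(M) = 2*M*(M + M**2/7) (c(M) = (M + M)*(M + M**2/7) = (2*M)*(M + M**2/7) = 2*M*(M + M**2/7))
-34001 + c(-218) = -34001 + (2/7)*(-218)**2*(7 - 218) = -34001 + (2/7)*47524*(-211) = -34001 - 20055128/7 = -20293135/7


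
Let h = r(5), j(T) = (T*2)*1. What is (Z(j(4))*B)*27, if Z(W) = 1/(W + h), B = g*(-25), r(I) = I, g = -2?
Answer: 1350/13 ≈ 103.85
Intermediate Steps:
j(T) = 2*T (j(T) = (2*T)*1 = 2*T)
h = 5
B = 50 (B = -2*(-25) = 50)
Z(W) = 1/(5 + W) (Z(W) = 1/(W + 5) = 1/(5 + W))
(Z(j(4))*B)*27 = (50/(5 + 2*4))*27 = (50/(5 + 8))*27 = (50/13)*27 = 1350/13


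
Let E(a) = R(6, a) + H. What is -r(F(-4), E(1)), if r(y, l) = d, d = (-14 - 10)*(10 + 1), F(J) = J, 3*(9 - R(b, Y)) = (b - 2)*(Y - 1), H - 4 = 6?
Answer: 264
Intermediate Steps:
H = 10 (H = 4 + 6 = 10)
R(b, Y) = 9 - (-1 + Y)*(-2 + b)/3 (R(b, Y) = 9 - (b - 2)*(Y - 1)/3 = 9 - (-2 + b)*(-1 + Y)/3 = 9 - (-1 + Y)*(-2 + b)/3)
E(a) = 61/3 - 4*a/3 (E(a) = (25/3 + (1/3)*6 + 2*a/3 - 1/3*a*6) + 10 = (25/3 + 2 + 2*a/3 - 2*a) + 10 = (31/3 - 4*a/3) + 10 = 61/3 - 4*a/3)
d = -264 (d = -24*11 = -264)
r(y, l) = -264
-r(F(-4), E(1)) = -1*(-264) = 264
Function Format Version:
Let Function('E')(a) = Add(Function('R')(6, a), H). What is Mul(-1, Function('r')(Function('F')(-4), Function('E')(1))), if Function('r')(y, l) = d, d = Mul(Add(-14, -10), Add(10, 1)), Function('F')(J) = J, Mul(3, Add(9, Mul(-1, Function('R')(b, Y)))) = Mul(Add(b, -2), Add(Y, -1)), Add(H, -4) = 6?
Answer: 264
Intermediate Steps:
H = 10 (H = Add(4, 6) = 10)
Function('R')(b, Y) = Add(9, Mul(Rational(-1, 3), Add(-1, Y), Add(-2, b))) (Function('R')(b, Y) = Add(9, Mul(Rational(-1, 3), Mul(Add(b, -2), Add(Y, -1)))) = Add(9, Mul(Rational(-1, 3), Mul(Add(-2, b), Add(-1, Y)))) = Add(9, Mul(Rational(-1, 3), Mul(Add(-1, Y), Add(-2, b)))) = Add(9, Mul(Rational(-1, 3), Add(-1, Y), Add(-2, b))))
Function('E')(a) = Add(Rational(61, 3), Mul(Rational(-4, 3), a)) (Function('E')(a) = Add(Add(Rational(25, 3), Mul(Rational(1, 3), 6), Mul(Rational(2, 3), a), Mul(Rational(-1, 3), a, 6)), 10) = Add(Add(Rational(25, 3), 2, Mul(Rational(2, 3), a), Mul(-2, a)), 10) = Add(Add(Rational(31, 3), Mul(Rational(-4, 3), a)), 10) = Add(Rational(61, 3), Mul(Rational(-4, 3), a)))
d = -264 (d = Mul(-24, 11) = -264)
Function('r')(y, l) = -264
Mul(-1, Function('r')(Function('F')(-4), Function('E')(1))) = Mul(-1, -264) = 264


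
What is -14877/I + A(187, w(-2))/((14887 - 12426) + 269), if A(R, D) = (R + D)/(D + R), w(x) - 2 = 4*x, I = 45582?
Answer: -3380719/10369905 ≈ -0.32601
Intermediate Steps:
w(x) = 2 + 4*x
A(R, D) = 1 (A(R, D) = (D + R)/(D + R) = 1)
-14877/I + A(187, w(-2))/((14887 - 12426) + 269) = -14877/45582 + 1/((14887 - 12426) + 269) = -14877*1/45582 + 1/(2461 + 269) = -4959/15194 + 1/2730 = -3380719/10369905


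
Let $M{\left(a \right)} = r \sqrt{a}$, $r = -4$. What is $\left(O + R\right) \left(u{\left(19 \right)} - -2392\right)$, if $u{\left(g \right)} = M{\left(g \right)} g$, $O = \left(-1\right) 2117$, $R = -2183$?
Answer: $-10285600 + 326800 \sqrt{19} \approx -8.8611 \cdot 10^{6}$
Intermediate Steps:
$M{\left(a \right)} = - 4 \sqrt{a}$
$O = -2117$
$u{\left(g \right)} = - 4 g^{\frac{3}{2}}$ ($u{\left(g \right)} = - 4 \sqrt{g} g = - 4 g^{\frac{3}{2}}$)
$\left(O + R\right) \left(u{\left(19 \right)} - -2392\right) = \left(-2117 - 2183\right) \left(- 4 \cdot 19^{\frac{3}{2}} - -2392\right) = - 4300 \left(- 4 \cdot 19 \sqrt{19} + 2392\right) = - 4300 \left(- 76 \sqrt{19} + 2392\right) = - 4300 \left(2392 - 76 \sqrt{19}\right) = -10285600 + 326800 \sqrt{19}$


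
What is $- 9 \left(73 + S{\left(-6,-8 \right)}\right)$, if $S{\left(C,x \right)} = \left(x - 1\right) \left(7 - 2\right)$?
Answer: $-252$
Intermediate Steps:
$S{\left(C,x \right)} = -5 + 5 x$ ($S{\left(C,x \right)} = \left(-1 + x\right) 5 = -5 + 5 x$)
$- 9 \left(73 + S{\left(-6,-8 \right)}\right) = - 9 \left(73 + \left(-5 + 5 \left(-8\right)\right)\right) = - 9 \left(73 - 45\right) = \left(-9\right) 28 = -252$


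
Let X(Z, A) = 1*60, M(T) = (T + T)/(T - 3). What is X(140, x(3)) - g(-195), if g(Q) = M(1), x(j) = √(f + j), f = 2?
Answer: 61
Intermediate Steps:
x(j) = √(2 + j)
M(T) = 2*T/(-3 + T) (M(T) = (2*T)/(-3 + T) = 2*T/(-3 + T))
g(Q) = -1 (g(Q) = 2*1/(-3 + 1) = 2*1/(-2) = 2*1*(-½) = -1)
X(Z, A) = 60
X(140, x(3)) - g(-195) = 60 - 1*(-1) = 60 + 1 = 61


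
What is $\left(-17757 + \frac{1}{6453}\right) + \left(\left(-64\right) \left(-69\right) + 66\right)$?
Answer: $- \frac{85663574}{6453} \approx -13275.0$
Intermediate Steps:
$\left(-17757 + \frac{1}{6453}\right) + \left(\left(-64\right) \left(-69\right) + 66\right) = \left(-17757 + \frac{1}{6453}\right) + \left(4416 + 66\right) = - \frac{114585920}{6453} + 4482 = - \frac{85663574}{6453}$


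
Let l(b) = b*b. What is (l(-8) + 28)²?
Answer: 8464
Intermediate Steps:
l(b) = b²
(l(-8) + 28)² = ((-8)² + 28)² = (64 + 28)² = 92² = 8464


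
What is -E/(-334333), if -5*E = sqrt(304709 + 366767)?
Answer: -2*sqrt(167869)/1671665 ≈ -0.00049019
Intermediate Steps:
E = -2*sqrt(167869)/5 (E = -sqrt(304709 + 366767)/5 = -2*sqrt(167869)/5 ≈ -163.89)
-E/(-334333) = -(-2*sqrt(167869)/5)/(-334333) = -(-2*sqrt(167869)/5)*(-1)/334333 = -2*sqrt(167869)/1671665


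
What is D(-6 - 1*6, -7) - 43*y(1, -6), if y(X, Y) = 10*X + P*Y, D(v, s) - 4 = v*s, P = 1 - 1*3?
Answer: -858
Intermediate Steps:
P = -2 (P = 1 - 3 = -2)
D(v, s) = 4 + s*v (D(v, s) = 4 + v*s = 4 + s*v)
y(X, Y) = -2*Y + 10*X (y(X, Y) = 10*X - 2*Y = -2*Y + 10*X)
D(-6 - 1*6, -7) - 43*y(1, -6) = (4 - 7*(-6 - 1*6)) - 43*(-2*(-6) + 10*1) = (4 - 7*(-6 - 6)) - 43*(12 + 10) = (4 - 7*(-12)) - 43*22 = (4 + 84) - 946 = 88 - 946 = -858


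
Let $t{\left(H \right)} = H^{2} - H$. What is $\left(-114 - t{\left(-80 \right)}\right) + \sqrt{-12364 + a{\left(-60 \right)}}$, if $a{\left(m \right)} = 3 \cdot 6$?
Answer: $-6594 + i \sqrt{12346} \approx -6594.0 + 111.11 i$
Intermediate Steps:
$a{\left(m \right)} = 18$
$\left(-114 - t{\left(-80 \right)}\right) + \sqrt{-12364 + a{\left(-60 \right)}} = \left(-114 - - 80 \left(-1 - 80\right)\right) + \sqrt{-12364 + 18} = \left(-114 - \left(-80\right) \left(-81\right)\right) + \sqrt{-12346} = \left(-114 - 6480\right) + i \sqrt{12346} = -6594 + i \sqrt{12346}$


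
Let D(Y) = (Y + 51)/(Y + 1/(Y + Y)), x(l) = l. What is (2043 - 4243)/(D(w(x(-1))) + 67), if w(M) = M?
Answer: -6600/101 ≈ -65.347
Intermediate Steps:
D(Y) = (51 + Y)/(Y + 1/(2*Y))
(2043 - 4243)/(D(w(x(-1))) + 67) = (2043 - 4243)/(2*(-1)*(51 - 1)/(1 + 2*(-1)**2) + 67) = -2200/(2*(-1)*50/(1 + 2*1) + 67) = -2200/(2*(-1)*50/(1 + 2) + 67) = -2200/(2*(-1)*50/3 + 67) = -2200/(2*(-1)*(1/3)*50 + 67) = -2200/(-100/3 + 67) = -2200/101/3 = -2200*3/101 = -6600/101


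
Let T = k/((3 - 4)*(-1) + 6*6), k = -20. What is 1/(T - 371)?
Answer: -37/13747 ≈ -0.0026915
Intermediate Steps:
T = -20/37 (T = -20/((3 - 4)*(-1) + 6*6) = -20/(-1*(-1) + 36) = -20/(1 + 36) = -20/37 ≈ -0.54054)
1/(T - 371) = 1/(-20/37 - 371) = 1/(-13747/37) = -37/13747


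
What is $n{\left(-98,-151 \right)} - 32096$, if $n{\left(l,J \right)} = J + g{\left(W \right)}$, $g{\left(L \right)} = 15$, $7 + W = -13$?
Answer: $-32232$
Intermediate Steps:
$W = -20$ ($W = -7 - 13 = -20$)
$n{\left(l,J \right)} = 15 + J$ ($n{\left(l,J \right)} = J + 15 = 15 + J$)
$n{\left(-98,-151 \right)} - 32096 = \left(15 - 151\right) - 32096 = -136 - 32096 = -32232$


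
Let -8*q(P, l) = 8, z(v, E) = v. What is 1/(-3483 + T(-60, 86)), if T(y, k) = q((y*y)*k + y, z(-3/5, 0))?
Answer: -1/3484 ≈ -0.00028703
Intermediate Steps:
q(P, l) = -1 (q(P, l) = -⅛*8 = -1)
T(y, k) = -1
1/(-3483 + T(-60, 86)) = 1/(-3483 - 1) = 1/(-3484) = -1/3484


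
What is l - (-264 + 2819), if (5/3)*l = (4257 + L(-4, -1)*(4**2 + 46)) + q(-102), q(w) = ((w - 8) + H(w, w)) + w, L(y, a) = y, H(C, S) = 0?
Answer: -1384/5 ≈ -276.80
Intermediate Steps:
q(w) = -8 + 2*w (q(w) = ((w - 8) + 0) + w = ((-8 + w) + 0) + w = (-8 + w) + w = -8 + 2*w)
l = 11391/5 (l = 3*((4257 - 4*(4**2 + 46)) + (-8 + 2*(-102)))/5 = 3*((4257 - 4*(16 + 46)) + (-8 - 204))/5 = 3*((4257 - 4*62) - 212)/5 = 3*((4257 - 248) - 212)/5 = 3*(4009 - 212)/5 = (3/5)*3797 = 11391/5 ≈ 2278.2)
l - (-264 + 2819) = 11391/5 - (-264 + 2819) = 11391/5 - 1*2555 = 11391/5 - 2555 = -1384/5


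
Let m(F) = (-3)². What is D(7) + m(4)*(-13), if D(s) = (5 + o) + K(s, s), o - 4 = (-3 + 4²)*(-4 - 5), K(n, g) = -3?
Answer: -228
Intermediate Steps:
o = -113 (o = 4 + (-3 + 4²)*(-4 - 5) = 4 + (-3 + 16)*(-9) = 4 + 13*(-9) = 4 - 117 = -113)
m(F) = 9
D(s) = -111 (D(s) = (5 - 113) - 3 = -108 - 3 = -111)
D(7) + m(4)*(-13) = -111 + 9*(-13) = -111 - 117 = -228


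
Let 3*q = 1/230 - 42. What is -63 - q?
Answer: -33811/690 ≈ -49.001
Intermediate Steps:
q = -9659/690 (q = (1/230 - 42)/3 = (⅓)*(-9659/230) = -9659/690 ≈ -13.999)
-63 - q = -63 - 1*(-9659/690) = -63 + 9659/690 = -33811/690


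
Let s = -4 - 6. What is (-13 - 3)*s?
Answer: 160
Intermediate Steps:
s = -10
(-13 - 3)*s = (-13 - 3)*(-10) = -16*(-10) = 160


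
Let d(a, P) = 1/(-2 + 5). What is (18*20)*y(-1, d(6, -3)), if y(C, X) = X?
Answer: 120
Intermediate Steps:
d(a, P) = ⅓ (d(a, P) = 1/3 = ⅓)
(18*20)*y(-1, d(6, -3)) = (18*20)*(⅓) = 360*(⅓) = 120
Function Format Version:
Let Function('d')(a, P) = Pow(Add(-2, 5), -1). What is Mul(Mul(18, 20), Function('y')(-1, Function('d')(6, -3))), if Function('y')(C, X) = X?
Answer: 120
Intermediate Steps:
Function('d')(a, P) = Rational(1, 3) (Function('d')(a, P) = Pow(3, -1) = Rational(1, 3))
Mul(Mul(18, 20), Function('y')(-1, Function('d')(6, -3))) = Mul(Mul(18, 20), Rational(1, 3)) = Mul(360, Rational(1, 3)) = 120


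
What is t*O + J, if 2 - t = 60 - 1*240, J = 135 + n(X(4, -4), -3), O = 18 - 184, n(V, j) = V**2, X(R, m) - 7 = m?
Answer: -30068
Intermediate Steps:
X(R, m) = 7 + m
O = -166
J = 144 (J = 135 + (7 - 4)**2 = 135 + 3**2 = 135 + 9 = 144)
t = 182 (t = 2 - (60 - 1*240) = 2 - (60 - 240) = 2 - 1*(-180) = 2 + 180 = 182)
t*O + J = 182*(-166) + 144 = -30212 + 144 = -30068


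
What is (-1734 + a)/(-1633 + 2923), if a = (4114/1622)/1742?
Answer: -2449727251/1822462980 ≈ -1.3442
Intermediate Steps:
a = 2057/1412762 (a = (4114*(1/1622))*(1/1742) = (2057/811)*(1/1742) = 2057/1412762 ≈ 0.0014560)
(-1734 + a)/(-1633 + 2923) = (-1734 + 2057/1412762)/(-1633 + 2923) = -2449727251/1412762/1290 = -2449727251/1412762*1/1290 = -2449727251/1822462980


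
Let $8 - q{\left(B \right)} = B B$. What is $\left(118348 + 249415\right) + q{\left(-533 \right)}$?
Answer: $83682$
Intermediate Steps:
$q{\left(B \right)} = 8 - B^{2}$ ($q{\left(B \right)} = 8 - B B = 8 - B^{2}$)
$\left(118348 + 249415\right) + q{\left(-533 \right)} = \left(118348 + 249415\right) + \left(8 - \left(-533\right)^{2}\right) = 367763 + \left(8 - 284089\right) = 367763 - 284081 = 83682$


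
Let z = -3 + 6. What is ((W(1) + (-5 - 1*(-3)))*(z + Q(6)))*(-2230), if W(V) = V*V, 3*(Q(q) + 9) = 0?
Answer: -13380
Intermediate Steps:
Q(q) = -9 (Q(q) = -9 + (⅓)*0 = -9 + 0 = -9)
z = 3
W(V) = V²
((W(1) + (-5 - 1*(-3)))*(z + Q(6)))*(-2230) = ((1² + (-5 - 1*(-3)))*(3 - 9))*(-2230) = ((1 + (-5 + 3))*(-6))*(-2230) = ((1 - 2)*(-6))*(-2230) = -1*(-6)*(-2230) = 6*(-2230) = -13380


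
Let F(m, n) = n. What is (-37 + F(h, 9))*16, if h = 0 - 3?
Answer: -448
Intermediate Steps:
h = -3
(-37 + F(h, 9))*16 = (-37 + 9)*16 = -28*16 = -448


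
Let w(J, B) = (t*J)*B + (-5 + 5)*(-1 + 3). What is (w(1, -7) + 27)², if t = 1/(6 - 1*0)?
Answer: 24025/36 ≈ 667.36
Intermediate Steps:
t = ⅙ (t = 1/(6 + 0) = 1/6 = ⅙ ≈ 0.16667)
w(J, B) = B*J/6 (w(J, B) = (J/6)*B + (-5 + 5)*(-1 + 3) = B*J/6 + 0*2 = B*J/6 + 0 = B*J/6)
(w(1, -7) + 27)² = ((⅙)*(-7)*1 + 27)² = (-7/6 + 27)² = (155/6)² = 24025/36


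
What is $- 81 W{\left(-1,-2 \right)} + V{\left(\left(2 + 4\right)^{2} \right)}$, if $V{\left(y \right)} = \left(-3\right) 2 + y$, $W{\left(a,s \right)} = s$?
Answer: $192$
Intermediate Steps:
$V{\left(y \right)} = -6 + y$
$- 81 W{\left(-1,-2 \right)} + V{\left(\left(2 + 4\right)^{2} \right)} = \left(-81\right) \left(-2\right) - \left(6 - \left(2 + 4\right)^{2}\right) = 162 - \left(6 - 6^{2}\right) = 162 + \left(-6 + 36\right) = 162 + 30 = 192$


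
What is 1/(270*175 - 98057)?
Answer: -1/50807 ≈ -1.9682e-5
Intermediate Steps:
1/(270*175 - 98057) = 1/(47250 - 98057) = 1/(-50807) = -1/50807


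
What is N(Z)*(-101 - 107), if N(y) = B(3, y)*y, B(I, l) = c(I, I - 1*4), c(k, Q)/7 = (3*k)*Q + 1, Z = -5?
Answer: -58240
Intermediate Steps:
c(k, Q) = 7 + 21*Q*k (c(k, Q) = 7*((3*k)*Q + 1) = 7*(3*Q*k + 1) = 7*(1 + 3*Q*k) = 7 + 21*Q*k)
B(I, l) = 7 + 21*I*(-4 + I) (B(I, l) = 7 + 21*(I - 1*4)*I = 7 + 21*(I - 4)*I = 7 + 21*(-4 + I)*I = 7 + 21*I*(-4 + I))
N(y) = -56*y (N(y) = (7 + 21*3*(-4 + 3))*y = (7 + 21*3*(-1))*y = (7 - 63)*y = -56*y)
N(Z)*(-101 - 107) = (-56*(-5))*(-101 - 107) = 280*(-208) = -58240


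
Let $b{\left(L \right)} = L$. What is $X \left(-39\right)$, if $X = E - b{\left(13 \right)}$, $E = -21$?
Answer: $1326$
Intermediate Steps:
$X = -34$ ($X = -21 - 13 = -34$)
$X \left(-39\right) = \left(-34\right) \left(-39\right) = 1326$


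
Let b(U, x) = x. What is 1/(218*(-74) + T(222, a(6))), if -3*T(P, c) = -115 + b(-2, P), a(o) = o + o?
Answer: -3/48503 ≈ -6.1852e-5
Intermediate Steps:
a(o) = 2*o
T(P, c) = 115/3 - P/3 (T(P, c) = -(-115 + P)/3 = 115/3 - P/3)
1/(218*(-74) + T(222, a(6))) = 1/(218*(-74) + (115/3 - 1/3*222)) = 1/(-16132 + (115/3 - 74)) = 1/(-16132 - 107/3) = 1/(-48503/3) = -3/48503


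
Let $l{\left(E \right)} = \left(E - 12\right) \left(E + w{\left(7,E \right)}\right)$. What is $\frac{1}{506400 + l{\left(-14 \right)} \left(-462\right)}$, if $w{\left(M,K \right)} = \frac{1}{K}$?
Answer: $\frac{1}{337374} \approx 2.9641 \cdot 10^{-6}$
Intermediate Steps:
$l{\left(E \right)} = \left(-12 + E\right) \left(E + \frac{1}{E}\right)$ ($l{\left(E \right)} = \left(E - 12\right) \left(E + \frac{1}{E}\right) = \left(-12 + E\right) \left(E + \frac{1}{E}\right)$)
$\frac{1}{506400 + l{\left(-14 \right)} \left(-462\right)} = \frac{1}{506400 + \left(1 + \left(-14\right)^{2} - -168 - \frac{12}{-14}\right) \left(-462\right)} = \frac{1}{506400 + \left(1 + 196 + 168 - - \frac{6}{7}\right) \left(-462\right)} = \frac{1}{506400 + \left(1 + 196 + 168 + \frac{6}{7}\right) \left(-462\right)} = \frac{1}{506400 + \frac{2561}{7} \left(-462\right)} = \frac{1}{506400 - 169026} = \frac{1}{337374}$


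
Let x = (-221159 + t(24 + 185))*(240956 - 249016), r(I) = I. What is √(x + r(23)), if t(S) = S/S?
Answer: √1782533503 ≈ 42220.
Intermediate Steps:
t(S) = 1
x = 1782533480 (x = (-221159 + 1)*(240956 - 249016) = -221158*(-8060) = 1782533480)
√(x + r(23)) = √(1782533480 + 23) = √1782533503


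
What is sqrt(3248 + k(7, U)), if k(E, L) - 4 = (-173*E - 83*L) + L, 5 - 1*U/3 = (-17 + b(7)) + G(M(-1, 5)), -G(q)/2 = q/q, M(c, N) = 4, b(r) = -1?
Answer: I*sqrt(4109) ≈ 64.101*I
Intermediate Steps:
G(q) = -2 (G(q) = -2*q/q = -2*1 = -2)
U = 75 (U = 15 - 3*((-17 - 1) - 2) = 15 - 3*(-18 - 2) = 15 - 3*(-20) = 15 + 60 = 75)
k(E, L) = 4 - 173*E - 82*L (k(E, L) = 4 + ((-173*E - 83*L) + L) = 4 + (-173*E - 82*L) = 4 - 173*E - 82*L)
sqrt(3248 + k(7, U)) = sqrt(3248 + (4 - 173*7 - 82*75)) = sqrt(3248 + (4 - 1211 - 6150)) = sqrt(3248 - 7357) = sqrt(-4109) = I*sqrt(4109)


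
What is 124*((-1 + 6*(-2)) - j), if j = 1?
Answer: -1736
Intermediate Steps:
124*((-1 + 6*(-2)) - j) = 124*((-1 + 6*(-2)) - 1*1) = 124*((-1 - 12) - 1) = 124*(-13 - 1) = 124*(-14) = -1736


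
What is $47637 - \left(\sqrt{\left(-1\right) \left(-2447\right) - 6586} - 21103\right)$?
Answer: $68740 - i \sqrt{4139} \approx 68740.0 - 64.335 i$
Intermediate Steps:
$47637 - \left(\sqrt{\left(-1\right) \left(-2447\right) - 6586} - 21103\right) = 47637 - \left(\sqrt{2447 - 6586} - 21103\right) = 47637 - \left(\sqrt{-4139} - 21103\right) = 47637 - \left(i \sqrt{4139} - 21103\right) = 47637 - \left(-21103 + i \sqrt{4139}\right) = 47637 + \left(21103 - i \sqrt{4139}\right) = 68740 - i \sqrt{4139}$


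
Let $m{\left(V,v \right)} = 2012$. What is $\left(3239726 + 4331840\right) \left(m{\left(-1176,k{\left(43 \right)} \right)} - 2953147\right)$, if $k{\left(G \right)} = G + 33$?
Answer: $-22344713427410$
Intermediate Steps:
$k{\left(G \right)} = 33 + G$
$\left(3239726 + 4331840\right) \left(m{\left(-1176,k{\left(43 \right)} \right)} - 2953147\right) = \left(3239726 + 4331840\right) \left(2012 - 2953147\right) = 7571566 \left(-2951135\right) = -22344713427410$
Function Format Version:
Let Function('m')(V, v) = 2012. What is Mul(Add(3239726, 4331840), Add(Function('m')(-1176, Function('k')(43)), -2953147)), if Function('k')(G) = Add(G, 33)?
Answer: -22344713427410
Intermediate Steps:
Function('k')(G) = Add(33, G)
Mul(Add(3239726, 4331840), Add(Function('m')(-1176, Function('k')(43)), -2953147)) = Mul(Add(3239726, 4331840), Add(2012, -2953147)) = Mul(7571566, -2951135) = -22344713427410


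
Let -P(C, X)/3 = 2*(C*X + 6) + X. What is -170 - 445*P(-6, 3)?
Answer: -28205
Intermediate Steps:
P(C, X) = -36 - 3*X - 6*C*X (P(C, X) = -3*(2*(C*X + 6) + X) = -3*(2*(6 + C*X) + X) = -3*((12 + 2*C*X) + X) = -3*(12 + X + 2*C*X) = -36 - 3*X - 6*C*X)
-170 - 445*P(-6, 3) = -170 - 445*(-36 - 3*3 - 6*(-6)*3) = -170 - 445*(-36 - 9 + 108) = -170 - 445*63 = -170 - 28035 = -28205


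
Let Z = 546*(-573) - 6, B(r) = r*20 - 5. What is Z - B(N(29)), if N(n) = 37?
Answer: -313599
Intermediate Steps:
B(r) = -5 + 20*r (B(r) = 20*r - 5 = -5 + 20*r)
Z = -312864 (Z = -312858 - 6 = -312864)
Z - B(N(29)) = -312864 - (-5 + 20*37) = -312864 - (-5 + 740) = -312864 - 1*735 = -312864 - 735 = -313599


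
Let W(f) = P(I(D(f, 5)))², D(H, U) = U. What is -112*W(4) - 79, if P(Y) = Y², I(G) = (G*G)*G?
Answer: -27343750079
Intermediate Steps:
I(G) = G³ (I(G) = G²*G = G³)
W(f) = 244140625 (W(f) = ((5³)²)² = (125²)² = 15625² = 244140625)
-112*W(4) - 79 = -112*244140625 - 79 = -27343750000 - 79 = -27343750079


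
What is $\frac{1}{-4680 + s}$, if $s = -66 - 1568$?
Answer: $- \frac{1}{6314} \approx -0.00015838$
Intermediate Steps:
$s = -1634$ ($s = -66 - 1568 = -1634$)
$\frac{1}{-4680 + s} = \frac{1}{-4680 - 1634} = \frac{1}{-6314} = - \frac{1}{6314}$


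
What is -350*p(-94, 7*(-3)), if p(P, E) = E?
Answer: 7350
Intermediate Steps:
-350*p(-94, 7*(-3)) = -2450*(-3) = -350*(-21) = 7350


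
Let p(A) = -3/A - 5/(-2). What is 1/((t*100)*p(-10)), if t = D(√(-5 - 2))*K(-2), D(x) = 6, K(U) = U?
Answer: -1/3360 ≈ -0.00029762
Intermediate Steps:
p(A) = 5/2 - 3/A (p(A) = -3/A - 5*(-½) = -3/A + 5/2 = 5/2 - 3/A)
t = -12 (t = 6*(-2) = -12)
1/((t*100)*p(-10)) = 1/((-12*100)*(5/2 - 3/(-10))) = 1/(-1200*(5/2 - 3*(-⅒))) = 1/(-1200*(5/2 + 3/10)) = 1/(-1200*14/5) = 1/(-3360) = -1/3360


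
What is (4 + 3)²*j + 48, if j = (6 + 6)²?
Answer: 7104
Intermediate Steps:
j = 144 (j = 12² = 144)
(4 + 3)²*j + 48 = (4 + 3)²*144 + 48 = 7²*144 + 48 = 49*144 + 48 = 7056 + 48 = 7104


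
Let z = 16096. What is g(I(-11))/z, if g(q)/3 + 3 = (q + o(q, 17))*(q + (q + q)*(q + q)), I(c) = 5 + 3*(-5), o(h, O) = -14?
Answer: -28089/16096 ≈ -1.7451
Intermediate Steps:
I(c) = -10 (I(c) = 5 - 15 = -10)
g(q) = -9 + 3*(-14 + q)*(q + 4*q**2) (g(q) = -9 + 3*((q - 14)*(q + (q + q)*(q + q))) = -9 + 3*((-14 + q)*(q + (2*q)*(2*q))) = -9 + 3*((-14 + q)*(q + 4*q**2)) = -9 + 3*(-14 + q)*(q + 4*q**2))
g(I(-11))/z = (-9 - 165*(-10)**2 - 42*(-10) + 12*(-10)**3)/16096 = (-9 - 165*100 + 420 + 12*(-1000))*(1/16096) = (-9 - 16500 + 420 - 12000)*(1/16096) = -28089*1/16096 = -28089/16096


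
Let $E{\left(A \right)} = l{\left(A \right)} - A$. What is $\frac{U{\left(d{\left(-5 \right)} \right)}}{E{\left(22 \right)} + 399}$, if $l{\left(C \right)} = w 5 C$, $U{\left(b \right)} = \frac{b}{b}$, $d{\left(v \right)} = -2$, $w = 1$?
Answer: $\frac{1}{487} \approx 0.0020534$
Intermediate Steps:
$U{\left(b \right)} = 1$
$l{\left(C \right)} = 5 C$ ($l{\left(C \right)} = 1 \cdot 5 C = 5 C$)
$E{\left(A \right)} = 4 A$ ($E{\left(A \right)} = 5 A - A = 4 A$)
$\frac{U{\left(d{\left(-5 \right)} \right)}}{E{\left(22 \right)} + 399} = 1 \frac{1}{4 \cdot 22 + 399} = 1 \frac{1}{88 + 399} = 1 \cdot \frac{1}{487} = \frac{1}{487}$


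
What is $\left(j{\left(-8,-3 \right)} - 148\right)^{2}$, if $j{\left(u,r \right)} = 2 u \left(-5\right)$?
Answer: $4624$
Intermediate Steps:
$j{\left(u,r \right)} = - 10 u$
$\left(j{\left(-8,-3 \right)} - 148\right)^{2} = \left(\left(-10\right) \left(-8\right) - 148\right)^{2} = \left(80 - 148\right)^{2} = \left(-68\right)^{2} = 4624$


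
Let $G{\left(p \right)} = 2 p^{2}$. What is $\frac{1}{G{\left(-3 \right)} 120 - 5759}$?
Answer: $- \frac{1}{3599} \approx -0.00027785$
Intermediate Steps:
$\frac{1}{G{\left(-3 \right)} 120 - 5759} = \frac{1}{2 \left(-3\right)^{2} \cdot 120 - 5759} = \frac{1}{2 \cdot 9 \cdot 120 - 5759} = \frac{1}{18 \cdot 120 - 5759} = \frac{1}{2160 - 5759} = \frac{1}{-3599} = - \frac{1}{3599}$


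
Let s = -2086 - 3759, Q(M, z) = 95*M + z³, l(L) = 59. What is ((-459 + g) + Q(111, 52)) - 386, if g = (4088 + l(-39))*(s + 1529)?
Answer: -17748144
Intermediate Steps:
Q(M, z) = z³ + 95*M
s = -5845
g = -17898452 (g = (4088 + 59)*(-5845 + 1529) = 4147*(-4316) = -17898452)
((-459 + g) + Q(111, 52)) - 386 = ((-459 - 17898452) + (52³ + 95*111)) - 386 = (-17898911 + (140608 + 10545)) - 386 = (-17898911 + 151153) - 386 = -17747758 - 386 = -17748144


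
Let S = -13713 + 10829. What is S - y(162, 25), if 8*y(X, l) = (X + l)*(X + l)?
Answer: -58041/8 ≈ -7255.1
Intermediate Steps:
S = -2884
y(X, l) = (X + l)²/8 (y(X, l) = ((X + l)*(X + l))/8 = (X + l)²/8)
S - y(162, 25) = -2884 - (162 + 25)²/8 = -2884 - 187²/8 = -2884 - 34969/8 = -58041/8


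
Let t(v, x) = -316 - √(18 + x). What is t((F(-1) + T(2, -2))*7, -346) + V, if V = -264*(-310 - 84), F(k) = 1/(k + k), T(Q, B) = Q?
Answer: 103700 - 2*I*√82 ≈ 1.037e+5 - 18.111*I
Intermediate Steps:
F(k) = 1/(2*k)
V = 104016 (V = -264*(-394) = 104016)
t((F(-1) + T(2, -2))*7, -346) + V = (-316 - √(18 - 346)) + 104016 = (-316 - √(-328)) + 104016 = (-316 - 2*I*√82) + 104016 = 103700 - 2*I*√82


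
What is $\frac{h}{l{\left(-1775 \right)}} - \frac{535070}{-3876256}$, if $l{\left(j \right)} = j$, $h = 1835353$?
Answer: $- \frac{3556674164559}{3440177200} \approx -1033.9$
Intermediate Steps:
$\frac{h}{l{\left(-1775 \right)}} - \frac{535070}{-3876256} = \frac{1835353}{-1775} - \frac{535070}{-3876256} = 1835353 \left(- \frac{1}{1775}\right) - - \frac{267535}{1938128} = - \frac{1835353}{1775} + \frac{267535}{1938128} = - \frac{3556674164559}{3440177200}$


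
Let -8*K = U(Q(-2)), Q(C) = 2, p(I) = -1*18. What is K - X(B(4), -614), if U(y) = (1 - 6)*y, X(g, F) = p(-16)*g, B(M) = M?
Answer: 293/4 ≈ 73.250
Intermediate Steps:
p(I) = -18
X(g, F) = -18*g
U(y) = -5*y
K = 5/4 (K = -(-5)*2/8 = -1/8*(-10) = 5/4 ≈ 1.2500)
K - X(B(4), -614) = 5/4 - (-18)*4 = 5/4 - 1*(-72) = 5/4 + 72 = 293/4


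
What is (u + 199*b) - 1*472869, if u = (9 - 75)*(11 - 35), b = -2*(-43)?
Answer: -454171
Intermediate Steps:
b = 86
u = 1584 (u = -66*(-24) = 1584)
(u + 199*b) - 1*472869 = (1584 + 199*86) - 1*472869 = (1584 + 17114) - 472869 = 18698 - 472869 = -454171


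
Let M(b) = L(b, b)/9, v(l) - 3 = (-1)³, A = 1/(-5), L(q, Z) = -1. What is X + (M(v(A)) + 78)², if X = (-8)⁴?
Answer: 823177/81 ≈ 10163.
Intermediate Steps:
A = -⅕ ≈ -0.20000
v(l) = 2 (v(l) = 3 + (-1)³ = 3 - 1 = 2)
X = 4096
M(b) = -⅑ (M(b) = -1/9 = -1*⅑ = -⅑)
X + (M(v(A)) + 78)² = 4096 + (-⅑ + 78)² = 4096 + (701/9)² = 4096 + 491401/81 = 823177/81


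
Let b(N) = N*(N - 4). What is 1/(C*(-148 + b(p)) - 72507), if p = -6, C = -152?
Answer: -1/59131 ≈ -1.6912e-5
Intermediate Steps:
b(N) = N*(-4 + N)
1/(C*(-148 + b(p)) - 72507) = 1/(-152*(-148 - 6*(-4 - 6)) - 72507) = 1/(-152*(-148 - 6*(-10)) - 72507) = 1/(-152*(-148 + 60) - 72507) = 1/(-152*(-88) - 72507) = 1/(13376 - 72507) = 1/(-59131) = -1/59131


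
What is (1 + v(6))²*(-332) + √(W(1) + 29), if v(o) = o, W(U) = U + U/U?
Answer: -16268 + √31 ≈ -16262.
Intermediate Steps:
W(U) = 1 + U (W(U) = U + 1 = 1 + U)
(1 + v(6))²*(-332) + √(W(1) + 29) = (1 + 6)²*(-332) + √((1 + 1) + 29) = 7²*(-332) + √(2 + 29) = 49*(-332) + √31 = -16268 + √31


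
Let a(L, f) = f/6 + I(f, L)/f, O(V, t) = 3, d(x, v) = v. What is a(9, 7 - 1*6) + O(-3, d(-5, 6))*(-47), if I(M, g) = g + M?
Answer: -785/6 ≈ -130.83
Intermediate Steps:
I(M, g) = M + g
a(L, f) = f/6 + (L + f)/f (a(L, f) = f/6 + (f + L)/f = f*(⅙) + (L + f)/f = f/6 + (L + f)/f)
a(9, 7 - 1*6) + O(-3, d(-5, 6))*(-47) = (1 + (7 - 1*6)/6 + 9/(7 - 1*6)) + 3*(-47) = (1 + (7 - 6)/6 + 9/(7 - 6)) - 141 = (1 + (⅙)*1 + 9/1) - 141 = (1 + ⅙ + 9*1) - 141 = (1 + ⅙ + 9) - 141 = 61/6 - 141 = -785/6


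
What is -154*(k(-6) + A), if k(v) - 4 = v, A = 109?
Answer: -16478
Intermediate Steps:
k(v) = 4 + v
-154*(k(-6) + A) = -154*((4 - 6) + 109) = -154*(-2 + 109) = -154*107 = -16478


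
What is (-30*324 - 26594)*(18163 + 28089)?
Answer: -1679595128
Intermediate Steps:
(-30*324 - 26594)*(18163 + 28089) = (-9720 - 26594)*46252 = -36314*46252 = -1679595128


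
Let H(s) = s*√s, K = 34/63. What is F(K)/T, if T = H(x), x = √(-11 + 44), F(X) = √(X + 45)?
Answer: 33^(¼)*√20083/693 ≈ 0.49013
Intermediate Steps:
K = 34/63 (K = 34*(1/63) = 34/63 ≈ 0.53968)
F(X) = √(45 + X)
x = √33 ≈ 5.7446
H(s) = s^(3/2)
T = 33^(¾) (T = (√33)^(3/2) = 33^(¾) ≈ 13.768)
F(K)/T = √(45 + 34/63)/(33^(¾)) = √(2869/63)*(33^(¼)/33) = (√20083/21)*(33^(¼)/33) = 33^(¼)*√20083/693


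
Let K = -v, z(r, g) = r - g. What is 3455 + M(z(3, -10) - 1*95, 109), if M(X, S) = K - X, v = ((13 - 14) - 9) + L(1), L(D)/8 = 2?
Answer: 3531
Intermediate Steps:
L(D) = 16 (L(D) = 8*2 = 16)
v = 6 (v = ((13 - 14) - 9) + 16 = (-1 - 9) + 16 = -10 + 16 = 6)
K = -6 (K = -1*6 = -6)
M(X, S) = -6 - X
3455 + M(z(3, -10) - 1*95, 109) = 3455 + (-6 - ((3 - 1*(-10)) - 1*95)) = 3455 + (-6 - ((3 + 10) - 95)) = 3455 + (-6 - (13 - 95)) = 3455 + (-6 - 1*(-82)) = 3455 + (-6 + 82) = 3455 + 76 = 3531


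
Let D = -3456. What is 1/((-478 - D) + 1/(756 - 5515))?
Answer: 4759/14172301 ≈ 0.00033580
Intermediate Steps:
1/((-478 - D) + 1/(756 - 5515)) = 1/((-478 - 1*(-3456)) + 1/(756 - 5515)) = 1/((-478 + 3456) + 1/(-4759)) = 1/(2978 - 1/4759) = 1/(14172301/4759) = 4759/14172301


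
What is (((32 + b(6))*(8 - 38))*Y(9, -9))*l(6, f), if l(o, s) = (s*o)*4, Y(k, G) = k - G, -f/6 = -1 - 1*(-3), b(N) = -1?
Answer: 4821120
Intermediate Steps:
f = -12 (f = -6*(-1 - 1*(-3)) = -6*(-1 + 3) = -6*2 = -12)
l(o, s) = 4*o*s (l(o, s) = (o*s)*4 = 4*o*s)
(((32 + b(6))*(8 - 38))*Y(9, -9))*l(6, f) = (((32 - 1)*(8 - 38))*(9 - 1*(-9)))*(4*6*(-12)) = ((31*(-30))*(9 + 9))*(-288) = -930*18*(-288) = -16740*(-288) = 4821120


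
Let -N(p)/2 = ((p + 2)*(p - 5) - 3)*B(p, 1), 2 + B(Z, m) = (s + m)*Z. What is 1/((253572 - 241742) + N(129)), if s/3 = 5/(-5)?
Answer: 1/8457150 ≈ 1.1824e-7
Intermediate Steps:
s = -3 (s = 3*(5/(-5)) = 3*(5*(-⅕)) = 3*(-1) = -3)
B(Z, m) = -2 + Z*(-3 + m) (B(Z, m) = -2 + (-3 + m)*Z = -2 + Z*(-3 + m))
N(p) = -2*(-3 + (-5 + p)*(2 + p))*(-2 - 2*p) (N(p) = -2*((p + 2)*(p - 5) - 3)*(-2 - 3*p + p*1) = -2*((2 + p)*(-5 + p) - 3)*(-2 - 3*p + p) = -2*((-5 + p)*(2 + p) - 3)*(-2 - 2*p) = -2*(-3 + (-5 + p)*(2 + p))*(-2 - 2*p))
1/((253572 - 241742) + N(129)) = 1/((253572 - 241742) + 4*(-1 - 1*129)*(13 - 1*129² + 3*129)) = 1/(11830 + 4*(-1 - 129)*(13 - 1*16641 + 387)) = 1/(11830 + 4*(-130)*(13 - 16641 + 387)) = 1/(11830 + 4*(-130)*(-16241)) = 1/(11830 + 8445320) = 1/8457150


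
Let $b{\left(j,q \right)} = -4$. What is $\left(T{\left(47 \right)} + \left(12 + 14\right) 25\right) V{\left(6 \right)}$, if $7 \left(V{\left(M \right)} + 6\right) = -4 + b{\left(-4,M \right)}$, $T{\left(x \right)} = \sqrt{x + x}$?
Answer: $- \frac{32500}{7} - \frac{50 \sqrt{94}}{7} \approx -4712.1$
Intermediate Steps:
$T{\left(x \right)} = \sqrt{2} \sqrt{x}$ ($T{\left(x \right)} = \sqrt{2 x} = \sqrt{2} \sqrt{x}$)
$V{\left(M \right)} = - \frac{50}{7}$ ($V{\left(M \right)} = -6 + \frac{-4 - 4}{7} = -6 + \frac{1}{7} \left(-8\right) = -6 - \frac{8}{7} = - \frac{50}{7}$)
$\left(T{\left(47 \right)} + \left(12 + 14\right) 25\right) V{\left(6 \right)} = \left(\sqrt{2} \sqrt{47} + \left(12 + 14\right) 25\right) \left(- \frac{50}{7}\right) = \left(\sqrt{94} + 26 \cdot 25\right) \left(- \frac{50}{7}\right) = \left(\sqrt{94} + 650\right) \left(- \frac{50}{7}\right) = \left(650 + \sqrt{94}\right) \left(- \frac{50}{7}\right) = - \frac{32500}{7} - \frac{50 \sqrt{94}}{7}$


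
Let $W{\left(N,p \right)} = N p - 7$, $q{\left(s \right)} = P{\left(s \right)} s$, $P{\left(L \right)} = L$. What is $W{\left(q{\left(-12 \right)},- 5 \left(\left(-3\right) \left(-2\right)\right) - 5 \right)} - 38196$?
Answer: $-43243$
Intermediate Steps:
$q{\left(s \right)} = s^{2}$ ($q{\left(s \right)} = s s = s^{2}$)
$W{\left(N,p \right)} = -7 + N p$
$W{\left(q{\left(-12 \right)},- 5 \left(\left(-3\right) \left(-2\right)\right) - 5 \right)} - 38196 = \left(-7 + \left(-12\right)^{2} \left(- 5 \left(\left(-3\right) \left(-2\right)\right) - 5\right)\right) - 38196 = \left(-7 + 144 \left(\left(-5\right) 6 - 5\right)\right) - 38196 = \left(-7 + 144 \left(-30 - 5\right)\right) - 38196 = \left(-7 + 144 \left(-35\right)\right) - 38196 = \left(-7 - 5040\right) - 38196 = -5047 - 38196 = -43243$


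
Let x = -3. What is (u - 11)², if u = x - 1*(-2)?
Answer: 144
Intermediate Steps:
u = -1 (u = -3 - 1*(-2) = -3 + 2 = -1)
(u - 11)² = (-1 - 11)² = (-12)² = 144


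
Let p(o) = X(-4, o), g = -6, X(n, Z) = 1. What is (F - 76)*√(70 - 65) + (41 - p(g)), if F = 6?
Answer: 40 - 70*√5 ≈ -116.52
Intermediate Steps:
p(o) = 1
(F - 76)*√(70 - 65) + (41 - p(g)) = (6 - 76)*√(70 - 65) + (41 - 1*1) = -70*√5 + (41 - 1) = -70*√5 + 40 = 40 - 70*√5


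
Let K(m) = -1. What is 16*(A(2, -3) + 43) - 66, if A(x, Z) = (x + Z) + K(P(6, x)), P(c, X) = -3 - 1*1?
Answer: 590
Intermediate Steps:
P(c, X) = -4 (P(c, X) = -3 - 1 = -4)
A(x, Z) = -1 + Z + x (A(x, Z) = (x + Z) - 1 = (Z + x) - 1 = -1 + Z + x)
16*(A(2, -3) + 43) - 66 = 16*((-1 - 3 + 2) + 43) - 66 = 16*(-2 + 43) - 66 = 16*41 - 66 = 656 - 66 = 590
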